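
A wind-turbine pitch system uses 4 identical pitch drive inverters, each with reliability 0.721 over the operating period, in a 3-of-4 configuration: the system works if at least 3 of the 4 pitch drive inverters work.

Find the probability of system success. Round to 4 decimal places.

0.6885

R = Σ_{i=3}^{4} C(4,i) p^i (1−p)^{4−i} with p = 0.721
C(4,3)·0.721^3·0.279^1 = 0.418283
C(4,4)·0.721^4·0.279^0 = 0.270235
Sum = 0.6885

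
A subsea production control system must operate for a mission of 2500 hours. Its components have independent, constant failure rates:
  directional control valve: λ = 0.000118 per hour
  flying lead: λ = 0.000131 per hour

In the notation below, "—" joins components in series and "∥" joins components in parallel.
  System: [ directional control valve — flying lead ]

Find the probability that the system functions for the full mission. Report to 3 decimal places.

0.537

R(directional control valve) = exp(−0.000118 × 2500) = 0.74453
R(flying lead) = exp(−0.000131 × 2500) = 0.72072
Series (directional control valve and flying lead): 0.74453 × 0.72072 = 0.537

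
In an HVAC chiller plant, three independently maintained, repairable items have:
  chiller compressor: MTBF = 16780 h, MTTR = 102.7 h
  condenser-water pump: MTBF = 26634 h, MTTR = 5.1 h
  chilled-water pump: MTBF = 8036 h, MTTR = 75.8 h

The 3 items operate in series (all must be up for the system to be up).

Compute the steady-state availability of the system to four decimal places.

A(chiller compressor) = MTBF/(MTBF+MTTR) = 16780/(16780+102.7) = 0.993917
A(condenser-water pump) = MTBF/(MTBF+MTTR) = 26634/(26634+5.1) = 0.999809
A(chilled-water pump) = MTBF/(MTBF+MTTR) = 8036/(8036+75.8) = 0.990656
Series availability: 0.993917 × 0.999809 × 0.990656 = 0.9844

0.9844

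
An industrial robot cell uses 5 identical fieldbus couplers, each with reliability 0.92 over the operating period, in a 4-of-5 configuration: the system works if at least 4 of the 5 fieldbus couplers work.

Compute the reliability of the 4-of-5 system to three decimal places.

R = Σ_{i=4}^{5} C(5,i) p^i (1−p)^{5−i} with p = 0.92
C(5,4)·0.92^4·0.08^1 = 0.28656
C(5,5)·0.92^5·0.08^0 = 0.65908
Sum = 0.946

0.946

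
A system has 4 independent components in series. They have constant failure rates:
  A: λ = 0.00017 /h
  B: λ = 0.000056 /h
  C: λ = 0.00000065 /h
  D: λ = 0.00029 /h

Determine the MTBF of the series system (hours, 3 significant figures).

1940

Series of exponential components: λ_sys = Σ λ_i
λ_sys = 0.00017 + 0.000056 + 0.00000065 + 0.00029 = 5.1665e-04 /h
MTBF = 1 / λ_sys = 1940 h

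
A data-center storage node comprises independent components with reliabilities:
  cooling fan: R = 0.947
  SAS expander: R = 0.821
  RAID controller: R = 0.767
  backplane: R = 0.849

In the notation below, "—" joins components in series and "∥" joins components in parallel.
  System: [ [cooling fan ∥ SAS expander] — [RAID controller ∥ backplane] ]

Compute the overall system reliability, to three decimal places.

0.956

Parallel (cooling fan and SAS expander): 1 − (1 − 0.94700)(1 − 0.82100) = 0.99051
Parallel (RAID controller and backplane): 1 − (1 − 0.76700)(1 − 0.84900) = 0.96482
Series ([0.99051] and [0.96482]): 0.99051 × 0.96482 = 0.956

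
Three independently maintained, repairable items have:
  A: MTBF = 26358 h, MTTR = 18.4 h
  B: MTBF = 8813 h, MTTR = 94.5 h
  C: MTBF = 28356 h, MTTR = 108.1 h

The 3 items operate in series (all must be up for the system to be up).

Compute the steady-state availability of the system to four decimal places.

0.9849

A(A) = MTBF/(MTBF+MTTR) = 26358/(26358+18.4) = 0.999302
A(B) = MTBF/(MTBF+MTTR) = 8813/(8813+94.5) = 0.989391
A(C) = MTBF/(MTBF+MTTR) = 28356/(28356+108.1) = 0.996202
Series availability: 0.999302 × 0.989391 × 0.996202 = 0.9849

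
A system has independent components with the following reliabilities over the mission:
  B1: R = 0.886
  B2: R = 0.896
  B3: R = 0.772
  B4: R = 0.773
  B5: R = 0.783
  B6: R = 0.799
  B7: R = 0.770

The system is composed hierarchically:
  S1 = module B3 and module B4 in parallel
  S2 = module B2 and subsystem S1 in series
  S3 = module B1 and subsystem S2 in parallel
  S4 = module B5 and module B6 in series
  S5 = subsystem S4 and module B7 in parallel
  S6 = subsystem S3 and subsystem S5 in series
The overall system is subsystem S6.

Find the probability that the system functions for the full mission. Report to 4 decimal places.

0.8982

Parallel (B3 and B4): 1 − (1 − 0.772000)(1 − 0.773000) = 0.948244
Series (B2 and [0.948244]): 0.896000 × 0.948244 = 0.849627
Parallel (B1 and [0.849627]): 1 − (1 − 0.886000)(1 − 0.849627) = 0.982857
Series (B5 and B6): 0.783000 × 0.799000 = 0.625617
Parallel ([0.625617] and B7): 1 − (1 − 0.625617)(1 − 0.770000) = 0.913892
Series ([0.982857] and [0.913892]): 0.982857 × 0.913892 = 0.8982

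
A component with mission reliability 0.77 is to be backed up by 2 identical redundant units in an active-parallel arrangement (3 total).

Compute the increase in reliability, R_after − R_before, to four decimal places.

R_before = 0.77
R_after = 1 − (1 − 0.77)^3 = 0.9878
ΔR = 0.9878 − 0.77 = 0.2178

0.2178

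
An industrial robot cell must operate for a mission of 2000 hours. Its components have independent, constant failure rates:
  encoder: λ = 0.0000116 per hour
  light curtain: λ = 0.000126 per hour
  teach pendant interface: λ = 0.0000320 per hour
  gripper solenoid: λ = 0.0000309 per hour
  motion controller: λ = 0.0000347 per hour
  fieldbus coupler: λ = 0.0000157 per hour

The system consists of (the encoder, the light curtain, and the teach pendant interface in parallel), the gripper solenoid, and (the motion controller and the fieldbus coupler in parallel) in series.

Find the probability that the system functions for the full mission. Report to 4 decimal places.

0.9378

R(encoder) = exp(−0.0000116 × 2000) = 0.977067
R(light curtain) = exp(−0.000126 × 2000) = 0.777245
R(teach pendant interface) = exp(−0.0000320 × 2000) = 0.938005
R(gripper solenoid) = exp(−0.0000309 × 2000) = 0.940071
R(motion controller) = exp(−0.0000347 × 2000) = 0.932953
R(fieldbus coupler) = exp(−0.0000157 × 2000) = 0.969088
Parallel (encoder, light curtain, and teach pendant interface): 1 − (1 − 0.977067)(1 − 0.777245)(1 − 0.938005) = 0.999683
Parallel (motion controller and fieldbus coupler): 1 − (1 − 0.932953)(1 − 0.969088) = 0.997927
Series ([0.999683], gripper solenoid, and [0.997927]): 0.999683 × 0.940071 × 0.997927 = 0.9378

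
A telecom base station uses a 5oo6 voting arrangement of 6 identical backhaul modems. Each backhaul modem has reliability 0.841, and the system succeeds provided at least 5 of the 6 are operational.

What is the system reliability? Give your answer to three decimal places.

0.755

R = Σ_{i=5}^{6} C(6,i) p^i (1−p)^{6−i} with p = 0.841
C(6,5)·0.841^5·0.159^1 = 0.40135
C(6,6)·0.841^6·0.159^0 = 0.35381
Sum = 0.755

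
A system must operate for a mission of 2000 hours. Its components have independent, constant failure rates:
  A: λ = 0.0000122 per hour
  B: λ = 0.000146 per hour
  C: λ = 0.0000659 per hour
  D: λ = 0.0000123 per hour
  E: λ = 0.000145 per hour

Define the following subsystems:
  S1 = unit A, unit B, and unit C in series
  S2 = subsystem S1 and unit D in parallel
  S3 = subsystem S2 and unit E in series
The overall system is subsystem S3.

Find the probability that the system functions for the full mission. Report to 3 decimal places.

0.742

R(A) = exp(−0.0000122 × 2000) = 0.97590
R(B) = exp(−0.000146 × 2000) = 0.74677
R(C) = exp(−0.0000659 × 2000) = 0.87652
R(D) = exp(−0.0000123 × 2000) = 0.97570
R(E) = exp(−0.000145 × 2000) = 0.74826
Series (A, B, and C): 0.97590 × 0.74677 × 0.87652 = 0.63878
Parallel ([0.63878] and D): 1 − (1 − 0.63878)(1 − 0.97570) = 0.99122
Series ([0.99122] and E): 0.99122 × 0.74826 = 0.742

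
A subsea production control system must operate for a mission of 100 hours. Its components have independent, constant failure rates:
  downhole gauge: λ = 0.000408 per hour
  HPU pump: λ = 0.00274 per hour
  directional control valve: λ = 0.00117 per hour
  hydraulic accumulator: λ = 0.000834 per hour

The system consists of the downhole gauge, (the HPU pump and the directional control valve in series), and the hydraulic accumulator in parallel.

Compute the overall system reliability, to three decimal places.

0.999

R(downhole gauge) = exp(−0.000408 × 100) = 0.96002
R(HPU pump) = exp(−0.00274 × 100) = 0.76033
R(directional control valve) = exp(−0.00117 × 100) = 0.88959
R(hydraulic accumulator) = exp(−0.000834 × 100) = 0.91998
Series (HPU pump and directional control valve): 0.76033 × 0.88959 = 0.67638
Parallel (downhole gauge, [0.67638], and hydraulic accumulator): 1 − (1 − 0.96002)(1 − 0.67638)(1 − 0.91998) = 0.999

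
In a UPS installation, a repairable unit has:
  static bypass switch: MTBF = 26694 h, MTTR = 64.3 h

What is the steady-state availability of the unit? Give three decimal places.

A(static bypass switch) = MTBF/(MTBF+MTTR) = 26694/(26694+64.3) = 0.998

0.998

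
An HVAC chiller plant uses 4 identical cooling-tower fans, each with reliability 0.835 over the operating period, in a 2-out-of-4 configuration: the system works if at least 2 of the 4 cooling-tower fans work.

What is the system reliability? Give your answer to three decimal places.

0.984

R = Σ_{i=2}^{4} C(4,i) p^i (1−p)^{4−i} with p = 0.835
C(4,2)·0.835^2·0.165^2 = 0.11389
C(4,3)·0.835^3·0.165^1 = 0.38424
C(4,4)·0.835^4·0.165^0 = 0.48612
Sum = 0.984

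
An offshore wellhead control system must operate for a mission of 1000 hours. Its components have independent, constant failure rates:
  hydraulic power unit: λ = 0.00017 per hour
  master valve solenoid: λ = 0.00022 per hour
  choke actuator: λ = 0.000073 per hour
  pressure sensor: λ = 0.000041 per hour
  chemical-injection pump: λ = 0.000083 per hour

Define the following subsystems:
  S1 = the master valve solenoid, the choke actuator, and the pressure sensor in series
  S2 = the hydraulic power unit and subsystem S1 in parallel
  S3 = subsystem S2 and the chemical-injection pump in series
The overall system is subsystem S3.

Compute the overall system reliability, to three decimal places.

R(hydraulic power unit) = exp(−0.00017 × 1000) = 0.84366
R(master valve solenoid) = exp(−0.00022 × 1000) = 0.80252
R(choke actuator) = exp(−0.000073 × 1000) = 0.92960
R(pressure sensor) = exp(−0.000041 × 1000) = 0.95983
R(chemical-injection pump) = exp(−0.000083 × 1000) = 0.92035
Series (master valve solenoid, choke actuator, and pressure sensor): 0.80252 × 0.92960 × 0.95983 = 0.71605
Parallel (hydraulic power unit and [0.71605]): 1 − (1 − 0.84366)(1 − 0.71605) = 0.95561
Series ([0.95561] and chemical-injection pump): 0.95561 × 0.92035 = 0.879

0.879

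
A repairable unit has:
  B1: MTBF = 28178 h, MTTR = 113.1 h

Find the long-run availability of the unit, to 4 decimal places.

A(B1) = MTBF/(MTBF+MTTR) = 28178/(28178+113.1) = 0.9960

0.9960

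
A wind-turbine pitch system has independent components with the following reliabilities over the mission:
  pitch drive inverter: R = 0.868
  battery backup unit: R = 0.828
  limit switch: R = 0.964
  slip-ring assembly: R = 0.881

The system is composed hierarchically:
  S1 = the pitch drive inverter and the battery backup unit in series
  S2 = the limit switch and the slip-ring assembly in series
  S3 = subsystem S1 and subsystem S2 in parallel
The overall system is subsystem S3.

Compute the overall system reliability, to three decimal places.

0.958

Series (pitch drive inverter and battery backup unit): 0.86800 × 0.82800 = 0.71870
Series (limit switch and slip-ring assembly): 0.96400 × 0.88100 = 0.84928
Parallel ([0.71870] and [0.84928]): 1 − (1 − 0.71870)(1 − 0.84928) = 0.958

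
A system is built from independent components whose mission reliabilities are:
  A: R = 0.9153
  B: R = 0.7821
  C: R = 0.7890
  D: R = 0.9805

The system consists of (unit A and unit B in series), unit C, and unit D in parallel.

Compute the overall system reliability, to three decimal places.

0.999

Series (A and B): 0.91530 × 0.78210 = 0.71586
Parallel ([0.71586], C, and D): 1 − (1 − 0.71586)(1 − 0.78900)(1 − 0.98050) = 0.999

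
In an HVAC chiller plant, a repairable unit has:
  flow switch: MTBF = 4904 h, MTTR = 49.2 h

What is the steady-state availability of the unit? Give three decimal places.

0.990

A(flow switch) = MTBF/(MTBF+MTTR) = 4904/(4904+49.2) = 0.990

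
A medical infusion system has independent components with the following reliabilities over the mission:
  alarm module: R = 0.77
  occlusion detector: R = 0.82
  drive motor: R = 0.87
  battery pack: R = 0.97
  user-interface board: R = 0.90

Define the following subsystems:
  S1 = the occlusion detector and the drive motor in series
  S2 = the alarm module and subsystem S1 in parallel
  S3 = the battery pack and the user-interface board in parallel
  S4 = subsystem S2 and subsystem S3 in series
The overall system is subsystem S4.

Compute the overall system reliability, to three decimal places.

Series (occlusion detector and drive motor): 0.82000 × 0.87000 = 0.71340
Parallel (alarm module and [0.71340]): 1 − (1 − 0.77000)(1 − 0.71340) = 0.93408
Parallel (battery pack and user-interface board): 1 − (1 − 0.97000)(1 − 0.90000) = 0.99700
Series ([0.93408] and [0.99700]): 0.93408 × 0.99700 = 0.931

0.931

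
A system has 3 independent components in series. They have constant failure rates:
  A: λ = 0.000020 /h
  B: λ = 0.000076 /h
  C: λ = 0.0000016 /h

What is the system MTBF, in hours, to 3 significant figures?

Series of exponential components: λ_sys = Σ λ_i
λ_sys = 0.000020 + 0.000076 + 0.0000016 = 9.7600e-05 /h
MTBF = 1 / λ_sys = 10200 h

10200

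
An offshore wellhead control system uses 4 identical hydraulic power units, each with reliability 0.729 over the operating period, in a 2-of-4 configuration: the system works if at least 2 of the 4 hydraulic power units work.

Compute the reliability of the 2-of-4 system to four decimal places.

R = Σ_{i=2}^{4} C(4,i) p^i (1−p)^{4−i} with p = 0.729
C(4,2)·0.729^2·0.271^2 = 0.234177
C(4,3)·0.729^3·0.271^1 = 0.419964
C(4,4)·0.729^4·0.271^0 = 0.282430
Sum = 0.9366

0.9366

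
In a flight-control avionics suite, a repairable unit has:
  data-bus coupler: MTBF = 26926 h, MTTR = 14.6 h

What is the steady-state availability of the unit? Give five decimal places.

A(data-bus coupler) = MTBF/(MTBF+MTTR) = 26926/(26926+14.6) = 0.99946

0.99946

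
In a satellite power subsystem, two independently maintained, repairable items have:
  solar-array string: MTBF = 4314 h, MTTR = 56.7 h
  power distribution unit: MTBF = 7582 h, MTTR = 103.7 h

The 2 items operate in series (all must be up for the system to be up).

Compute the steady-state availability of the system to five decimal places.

0.97371

A(solar-array string) = MTBF/(MTBF+MTTR) = 4314/(4314+56.7) = 0.987027
A(power distribution unit) = MTBF/(MTBF+MTTR) = 7582/(7582+103.7) = 0.986507
Series availability: 0.987027 × 0.986507 = 0.97371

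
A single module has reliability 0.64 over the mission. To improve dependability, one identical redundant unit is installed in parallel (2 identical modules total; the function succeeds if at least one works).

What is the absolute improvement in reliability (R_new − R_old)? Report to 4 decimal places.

0.2304

R_before = 0.64
R_after = 1 − (1 − 0.64)^2 = 0.8704
ΔR = 0.8704 − 0.64 = 0.2304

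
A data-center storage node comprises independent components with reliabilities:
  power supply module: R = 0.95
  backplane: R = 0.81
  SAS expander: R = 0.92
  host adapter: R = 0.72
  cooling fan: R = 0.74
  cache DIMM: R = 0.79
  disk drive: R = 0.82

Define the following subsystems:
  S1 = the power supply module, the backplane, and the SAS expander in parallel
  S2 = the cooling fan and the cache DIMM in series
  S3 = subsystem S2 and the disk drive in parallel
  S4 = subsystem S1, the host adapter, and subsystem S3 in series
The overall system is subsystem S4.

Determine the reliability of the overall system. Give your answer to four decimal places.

Parallel (power supply module, backplane, and SAS expander): 1 − (1 − 0.950000)(1 − 0.810000)(1 − 0.920000) = 0.999240
Series (cooling fan and cache DIMM): 0.740000 × 0.790000 = 0.584600
Parallel ([0.584600] and disk drive): 1 − (1 − 0.584600)(1 − 0.820000) = 0.925228
Series ([0.999240], host adapter, and [0.925228]): 0.999240 × 0.720000 × 0.925228 = 0.6657

0.6657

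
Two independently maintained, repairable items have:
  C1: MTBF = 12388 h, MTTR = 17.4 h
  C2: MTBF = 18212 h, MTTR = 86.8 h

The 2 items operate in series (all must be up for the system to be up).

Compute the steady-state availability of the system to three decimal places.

0.994

A(C1) = MTBF/(MTBF+MTTR) = 12388/(12388+17.4) = 0.998597
A(C2) = MTBF/(MTBF+MTTR) = 18212/(18212+86.8) = 0.995257
Series availability: 0.998597 × 0.995257 = 0.994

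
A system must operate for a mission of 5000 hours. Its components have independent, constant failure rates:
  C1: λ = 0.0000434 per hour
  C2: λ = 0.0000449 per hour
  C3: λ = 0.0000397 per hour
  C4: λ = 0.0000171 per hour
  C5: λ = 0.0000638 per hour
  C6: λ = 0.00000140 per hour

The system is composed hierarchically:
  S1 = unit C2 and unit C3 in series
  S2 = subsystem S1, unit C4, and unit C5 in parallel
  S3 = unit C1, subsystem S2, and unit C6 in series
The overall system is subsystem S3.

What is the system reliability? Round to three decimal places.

0.793

R(C1) = exp(−0.0000434 × 5000) = 0.80493
R(C2) = exp(−0.0000449 × 5000) = 0.79892
R(C3) = exp(−0.0000397 × 5000) = 0.81996
R(C4) = exp(−0.0000171 × 5000) = 0.91805
R(C5) = exp(−0.0000638 × 5000) = 0.72688
R(C6) = exp(−0.00000140 × 5000) = 0.99302
Series (C2 and C3): 0.79892 × 0.81996 = 0.65508
Parallel ([0.65508], C4, and C5): 1 − (1 − 0.65508)(1 − 0.91805)(1 − 0.72688) = 0.99228
Series (C1, [0.99228], and C6): 0.80493 × 0.99228 × 0.99302 = 0.793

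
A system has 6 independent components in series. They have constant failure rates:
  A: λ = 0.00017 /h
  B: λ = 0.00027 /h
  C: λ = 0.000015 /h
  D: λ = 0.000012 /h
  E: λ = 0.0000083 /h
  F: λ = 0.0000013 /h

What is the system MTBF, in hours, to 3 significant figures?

2100

Series of exponential components: λ_sys = Σ λ_i
λ_sys = 0.00017 + 0.00027 + 0.000015 + 0.000012 + 0.0000083 + 0.0000013 = 4.7660e-04 /h
MTBF = 1 / λ_sys = 2100 h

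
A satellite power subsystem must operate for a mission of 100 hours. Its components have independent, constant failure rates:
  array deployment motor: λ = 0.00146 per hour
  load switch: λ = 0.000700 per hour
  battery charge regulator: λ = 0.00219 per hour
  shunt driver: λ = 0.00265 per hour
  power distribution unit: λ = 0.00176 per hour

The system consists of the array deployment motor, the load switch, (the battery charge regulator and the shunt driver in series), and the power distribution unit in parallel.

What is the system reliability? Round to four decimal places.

R(array deployment motor) = exp(−0.00146 × 100) = 0.864158
R(load switch) = exp(−0.000700 × 100) = 0.932394
R(battery charge regulator) = exp(−0.00219 × 100) = 0.803322
R(shunt driver) = exp(−0.00265 × 100) = 0.767206
R(power distribution unit) = exp(−0.00176 × 100) = 0.838618
Series (battery charge regulator and shunt driver): 0.803322 × 0.767206 = 0.616313
Parallel (array deployment motor, load switch, [0.616313], and power distribution unit): 1 − (1 − 0.864158)(1 − 0.932394)(1 − 0.616313)(1 − 0.838618) = 0.9994

0.9994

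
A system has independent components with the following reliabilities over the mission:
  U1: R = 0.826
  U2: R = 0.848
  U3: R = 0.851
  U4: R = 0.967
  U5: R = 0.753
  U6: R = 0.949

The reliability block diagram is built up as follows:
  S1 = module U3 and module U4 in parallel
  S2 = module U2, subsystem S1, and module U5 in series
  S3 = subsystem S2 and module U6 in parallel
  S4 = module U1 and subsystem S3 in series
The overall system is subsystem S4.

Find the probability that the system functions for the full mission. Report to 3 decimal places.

0.811

Parallel (U3 and U4): 1 − (1 − 0.85100)(1 − 0.96700) = 0.99508
Series (U2, [0.99508], and U5): 0.84800 × 0.99508 × 0.75300 = 0.63540
Parallel ([0.63540] and U6): 1 − (1 − 0.63540)(1 − 0.94900) = 0.98141
Series (U1 and [0.98141]): 0.82600 × 0.98141 = 0.811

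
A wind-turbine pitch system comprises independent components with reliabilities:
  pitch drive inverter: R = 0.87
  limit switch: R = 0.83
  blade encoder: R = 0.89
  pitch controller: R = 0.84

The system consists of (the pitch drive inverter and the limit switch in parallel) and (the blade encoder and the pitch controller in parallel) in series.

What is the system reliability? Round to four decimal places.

Parallel (pitch drive inverter and limit switch): 1 − (1 − 0.870000)(1 − 0.830000) = 0.977900
Parallel (blade encoder and pitch controller): 1 − (1 − 0.890000)(1 − 0.840000) = 0.982400
Series ([0.977900] and [0.982400]): 0.977900 × 0.982400 = 0.9607

0.9607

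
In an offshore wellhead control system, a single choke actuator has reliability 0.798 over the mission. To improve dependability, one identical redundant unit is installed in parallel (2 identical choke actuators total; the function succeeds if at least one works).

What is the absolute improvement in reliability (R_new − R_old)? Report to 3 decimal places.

R_before = 0.798
R_after = 1 − (1 − 0.798)^2 = 0.959
ΔR = 0.959 − 0.798 = 0.161

0.161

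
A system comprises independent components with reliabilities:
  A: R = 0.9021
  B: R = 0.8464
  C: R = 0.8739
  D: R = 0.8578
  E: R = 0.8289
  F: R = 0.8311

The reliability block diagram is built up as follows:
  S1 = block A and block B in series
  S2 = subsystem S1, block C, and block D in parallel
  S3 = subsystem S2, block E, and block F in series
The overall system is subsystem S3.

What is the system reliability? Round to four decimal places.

Series (A and B): 0.902100 × 0.846400 = 0.763537
Parallel ([0.763537], C, and D): 1 − (1 − 0.763537)(1 − 0.873900)(1 − 0.857800) = 0.995760
Series ([0.995760], E, and F): 0.995760 × 0.828900 × 0.831100 = 0.6860

0.6860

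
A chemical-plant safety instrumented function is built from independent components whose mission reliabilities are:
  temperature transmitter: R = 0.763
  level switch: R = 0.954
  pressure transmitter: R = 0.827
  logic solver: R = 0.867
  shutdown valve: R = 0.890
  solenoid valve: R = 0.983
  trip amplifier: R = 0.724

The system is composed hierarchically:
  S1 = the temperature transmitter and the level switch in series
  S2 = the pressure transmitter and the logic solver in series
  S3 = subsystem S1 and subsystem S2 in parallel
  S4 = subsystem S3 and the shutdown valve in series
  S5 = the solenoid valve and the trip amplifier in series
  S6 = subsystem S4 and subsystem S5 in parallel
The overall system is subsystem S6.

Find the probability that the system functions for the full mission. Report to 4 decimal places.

Series (temperature transmitter and level switch): 0.763000 × 0.954000 = 0.727902
Series (pressure transmitter and logic solver): 0.827000 × 0.867000 = 0.717009
Parallel ([0.727902] and [0.717009]): 1 − (1 − 0.727902)(1 − 0.717009) = 0.922999
Series ([0.922999] and shutdown valve): 0.922999 × 0.890000 = 0.821469
Series (solenoid valve and trip amplifier): 0.983000 × 0.724000 = 0.711692
Parallel ([0.821469] and [0.711692]): 1 − (1 − 0.821469)(1 − 0.711692) = 0.9485

0.9485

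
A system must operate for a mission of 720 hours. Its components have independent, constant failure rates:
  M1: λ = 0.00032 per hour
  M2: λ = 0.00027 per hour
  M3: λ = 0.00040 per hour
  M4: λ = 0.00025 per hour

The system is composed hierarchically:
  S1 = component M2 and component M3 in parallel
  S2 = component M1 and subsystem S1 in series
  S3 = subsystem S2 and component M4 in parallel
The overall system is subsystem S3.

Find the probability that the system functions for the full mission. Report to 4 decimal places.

0.9603

R(M1) = exp(−0.00032 × 720) = 0.794216
R(M2) = exp(−0.00027 × 720) = 0.823329
R(M3) = exp(−0.00040 × 720) = 0.749762
R(M4) = exp(−0.00025 × 720) = 0.835270
Parallel (M2 and M3): 1 − (1 − 0.823329)(1 − 0.749762) = 0.955790
Series (M1 and [0.955790]): 0.794216 × 0.955790 = 0.759104
Parallel ([0.759104] and M4): 1 − (1 − 0.759104)(1 − 0.835270) = 0.9603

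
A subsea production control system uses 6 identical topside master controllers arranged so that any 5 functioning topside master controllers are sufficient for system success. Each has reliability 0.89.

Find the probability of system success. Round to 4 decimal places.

0.8655

R = Σ_{i=5}^{6} C(6,i) p^i (1−p)^{6−i} with p = 0.89
C(6,5)·0.89^5·0.11^1 = 0.368548
C(6,6)·0.89^6·0.11^0 = 0.496981
Sum = 0.8655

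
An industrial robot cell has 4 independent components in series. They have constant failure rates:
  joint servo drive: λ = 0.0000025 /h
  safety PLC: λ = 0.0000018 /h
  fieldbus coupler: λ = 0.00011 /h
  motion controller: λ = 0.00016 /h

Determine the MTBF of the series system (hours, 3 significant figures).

3650

Series of exponential components: λ_sys = Σ λ_i
λ_sys = 0.0000025 + 0.0000018 + 0.00011 + 0.00016 = 2.7430e-04 /h
MTBF = 1 / λ_sys = 3650 h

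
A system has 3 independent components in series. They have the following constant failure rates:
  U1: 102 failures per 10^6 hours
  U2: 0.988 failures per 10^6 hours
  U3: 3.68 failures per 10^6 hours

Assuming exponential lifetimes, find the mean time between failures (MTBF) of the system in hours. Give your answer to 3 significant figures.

9370

Series of exponential components: λ_sys = Σ λ_i
λ_sys = 0.000102 + 0.000000988 + 0.00000368 = 1.0667e-04 /h
MTBF = 1 / λ_sys = 9370 h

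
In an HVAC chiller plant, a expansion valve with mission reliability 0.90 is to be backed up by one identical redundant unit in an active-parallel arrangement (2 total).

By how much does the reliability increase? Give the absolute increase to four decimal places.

R_before = 0.90
R_after = 1 − (1 − 0.90)^2 = 0.9900
ΔR = 0.9900 − 0.90 = 0.0900

0.0900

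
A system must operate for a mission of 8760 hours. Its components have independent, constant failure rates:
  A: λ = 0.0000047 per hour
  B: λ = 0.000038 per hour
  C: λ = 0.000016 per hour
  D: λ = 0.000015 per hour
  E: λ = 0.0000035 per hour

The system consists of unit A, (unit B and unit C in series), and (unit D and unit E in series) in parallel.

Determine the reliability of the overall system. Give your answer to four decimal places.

0.9977

R(A) = exp(−0.0000047 × 8760) = 0.959664
R(B) = exp(−0.000038 × 8760) = 0.716856
R(C) = exp(−0.000016 × 8760) = 0.869219
R(D) = exp(−0.000015 × 8760) = 0.876867
R(E) = exp(−0.0000035 × 8760) = 0.969805
Series (B and C): 0.716856 × 0.869219 = 0.623105
Series (D and E): 0.876867 × 0.969805 = 0.850390
Parallel (A, [0.623105], and [0.850390]): 1 − (1 − 0.959664)(1 − 0.623105)(1 − 0.850390) = 0.9977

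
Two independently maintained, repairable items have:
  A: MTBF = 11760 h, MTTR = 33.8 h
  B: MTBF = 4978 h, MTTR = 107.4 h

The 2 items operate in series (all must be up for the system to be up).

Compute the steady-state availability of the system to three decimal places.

0.976

A(A) = MTBF/(MTBF+MTTR) = 11760/(11760+33.8) = 0.997134
A(B) = MTBF/(MTBF+MTTR) = 4978/(4978+107.4) = 0.978881
Series availability: 0.997134 × 0.978881 = 0.976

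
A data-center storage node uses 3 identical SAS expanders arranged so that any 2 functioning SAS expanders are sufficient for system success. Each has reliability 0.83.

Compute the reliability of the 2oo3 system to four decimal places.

R = Σ_{i=2}^{3} C(3,i) p^i (1−p)^{3−i} with p = 0.83
C(3,2)·0.83^2·0.17^1 = 0.351339
C(3,3)·0.83^3·0.17^0 = 0.571787
Sum = 0.9231

0.9231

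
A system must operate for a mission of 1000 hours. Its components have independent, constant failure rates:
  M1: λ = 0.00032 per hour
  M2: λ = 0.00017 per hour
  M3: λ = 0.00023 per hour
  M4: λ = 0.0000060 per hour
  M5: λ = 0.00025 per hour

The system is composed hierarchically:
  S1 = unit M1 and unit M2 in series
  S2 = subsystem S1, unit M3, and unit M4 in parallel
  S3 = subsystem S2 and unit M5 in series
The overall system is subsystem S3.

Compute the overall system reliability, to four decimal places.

0.7784

R(M1) = exp(−0.00032 × 1000) = 0.726149
R(M2) = exp(−0.00017 × 1000) = 0.843665
R(M3) = exp(−0.00023 × 1000) = 0.794534
R(M4) = exp(−0.0000060 × 1000) = 0.994018
R(M5) = exp(−0.00025 × 1000) = 0.778801
Series (M1 and M2): 0.726149 × 0.843665 = 0.612626
Parallel ([0.612626], M3, and M4): 1 − (1 − 0.612626)(1 − 0.794534)(1 − 0.994018) = 0.999524
Series ([0.999524] and M5): 0.999524 × 0.778801 = 0.7784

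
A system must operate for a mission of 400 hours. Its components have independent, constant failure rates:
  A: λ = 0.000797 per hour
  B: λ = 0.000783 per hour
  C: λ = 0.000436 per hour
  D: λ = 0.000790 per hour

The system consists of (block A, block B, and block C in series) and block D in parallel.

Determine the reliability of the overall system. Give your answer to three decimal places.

0.850

R(A) = exp(−0.000797 × 400) = 0.72702
R(B) = exp(−0.000783 × 400) = 0.73110
R(C) = exp(−0.000436 × 400) = 0.83996
R(D) = exp(−0.000790 × 400) = 0.72906
Series (A, B, and C): 0.72702 × 0.73110 × 0.83996 = 0.44646
Parallel ([0.44646] and D): 1 − (1 − 0.44646)(1 − 0.72906) = 0.850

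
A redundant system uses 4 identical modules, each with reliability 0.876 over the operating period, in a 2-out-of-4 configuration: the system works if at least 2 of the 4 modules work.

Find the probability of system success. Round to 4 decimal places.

R = Σ_{i=2}^{4} C(4,i) p^i (1−p)^{4−i} with p = 0.876
C(4,2)·0.876^2·0.124^2 = 0.070795
C(4,3)·0.876^3·0.124^1 = 0.333422
C(4,4)·0.876^4·0.124^0 = 0.588866
Sum = 0.9931

0.9931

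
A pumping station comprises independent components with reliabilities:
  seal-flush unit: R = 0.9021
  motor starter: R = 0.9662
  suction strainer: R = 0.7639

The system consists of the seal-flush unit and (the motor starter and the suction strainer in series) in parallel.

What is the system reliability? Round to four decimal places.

Series (motor starter and suction strainer): 0.966200 × 0.763900 = 0.738080
Parallel (seal-flush unit and [0.738080]): 1 − (1 − 0.902100)(1 − 0.738080) = 0.9744

0.9744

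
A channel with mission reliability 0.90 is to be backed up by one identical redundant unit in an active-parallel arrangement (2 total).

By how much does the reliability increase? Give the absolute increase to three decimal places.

R_before = 0.90
R_after = 1 − (1 − 0.90)^2 = 0.990
ΔR = 0.990 − 0.90 = 0.090

0.090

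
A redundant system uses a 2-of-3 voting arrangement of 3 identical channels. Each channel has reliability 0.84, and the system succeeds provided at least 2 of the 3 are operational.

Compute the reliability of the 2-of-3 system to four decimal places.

0.9314

R = Σ_{i=2}^{3} C(3,i) p^i (1−p)^{3−i} with p = 0.84
C(3,2)·0.84^2·0.16^1 = 0.338688
C(3,3)·0.84^3·0.16^0 = 0.592704
Sum = 0.9314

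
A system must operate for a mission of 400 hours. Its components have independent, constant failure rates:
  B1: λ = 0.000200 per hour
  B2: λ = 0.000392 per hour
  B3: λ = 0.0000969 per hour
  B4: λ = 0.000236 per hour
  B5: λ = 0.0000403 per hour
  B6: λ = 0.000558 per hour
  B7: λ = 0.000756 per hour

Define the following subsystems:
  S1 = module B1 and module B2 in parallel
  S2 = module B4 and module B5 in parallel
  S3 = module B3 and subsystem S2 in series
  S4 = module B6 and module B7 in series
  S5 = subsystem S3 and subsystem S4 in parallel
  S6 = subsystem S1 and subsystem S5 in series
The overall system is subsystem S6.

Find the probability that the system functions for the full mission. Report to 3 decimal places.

0.973

R(B1) = exp(−0.000200 × 400) = 0.92312
R(B2) = exp(−0.000392 × 400) = 0.85488
R(B3) = exp(−0.0000969 × 400) = 0.96198
R(B4) = exp(−0.000236 × 400) = 0.90992
R(B5) = exp(−0.0000403 × 400) = 0.98401
R(B6) = exp(−0.000558 × 400) = 0.79995
R(B7) = exp(−0.000756 × 400) = 0.73904
Parallel (B1 and B2): 1 − (1 − 0.92312)(1 − 0.85488) = 0.98884
Parallel (B4 and B5): 1 − (1 − 0.90992)(1 − 0.98401) = 0.99856
Series (B3 and [0.99856]): 0.96198 × 0.99856 = 0.96059
Series (B6 and B7): 0.79995 × 0.73904 = 0.59120
Parallel ([0.96059] and [0.59120]): 1 − (1 − 0.96059)(1 − 0.59120) = 0.98389
Series ([0.98884] and [0.98389]): 0.98884 × 0.98389 = 0.973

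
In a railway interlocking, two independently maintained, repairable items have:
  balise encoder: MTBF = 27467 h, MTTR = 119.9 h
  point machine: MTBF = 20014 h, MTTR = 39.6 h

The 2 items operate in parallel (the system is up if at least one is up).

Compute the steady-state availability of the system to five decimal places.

0.99999

A(balise encoder) = MTBF/(MTBF+MTTR) = 27467/(27467+119.9) = 0.995654
A(point machine) = MTBF/(MTBF+MTTR) = 20014/(20014+39.6) = 0.998025
Parallel availability: 1 − (1 − 0.995654)(1 − 0.998025) = 0.99999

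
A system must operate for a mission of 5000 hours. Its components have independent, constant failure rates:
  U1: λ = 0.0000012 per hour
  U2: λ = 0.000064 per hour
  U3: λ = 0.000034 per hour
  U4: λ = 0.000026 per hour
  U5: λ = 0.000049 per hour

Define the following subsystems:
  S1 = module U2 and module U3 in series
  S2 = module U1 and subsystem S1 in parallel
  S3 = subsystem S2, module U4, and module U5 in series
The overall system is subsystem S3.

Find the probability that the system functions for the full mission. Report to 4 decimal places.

R(U1) = exp(−0.0000012 × 5000) = 0.994018
R(U2) = exp(−0.000064 × 5000) = 0.726149
R(U3) = exp(−0.000034 × 5000) = 0.843665
R(U4) = exp(−0.000026 × 5000) = 0.878095
R(U5) = exp(−0.000049 × 5000) = 0.782705
Series (U2 and U3): 0.726149 × 0.843665 = 0.612626
Parallel (U1 and [0.612626]): 1 − (1 − 0.994018)(1 − 0.612626) = 0.997683
Series ([0.997683], U4, and U5): 0.997683 × 0.878095 × 0.782705 = 0.6857

0.6857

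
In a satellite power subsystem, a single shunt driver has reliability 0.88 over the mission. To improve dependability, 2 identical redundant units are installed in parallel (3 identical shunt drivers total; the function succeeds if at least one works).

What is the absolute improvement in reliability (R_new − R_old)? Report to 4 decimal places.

0.1183

R_before = 0.88
R_after = 1 − (1 − 0.88)^3 = 0.9983
ΔR = 0.9983 − 0.88 = 0.1183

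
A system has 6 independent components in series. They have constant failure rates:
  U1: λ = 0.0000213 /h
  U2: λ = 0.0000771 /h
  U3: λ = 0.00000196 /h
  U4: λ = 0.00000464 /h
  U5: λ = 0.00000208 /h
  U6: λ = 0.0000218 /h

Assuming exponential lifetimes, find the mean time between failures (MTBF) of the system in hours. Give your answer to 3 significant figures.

7760

Series of exponential components: λ_sys = Σ λ_i
λ_sys = 0.0000213 + 0.0000771 + 0.00000196 + 0.00000464 + 0.00000208 + 0.0000218 = 1.2888e-04 /h
MTBF = 1 / λ_sys = 7760 h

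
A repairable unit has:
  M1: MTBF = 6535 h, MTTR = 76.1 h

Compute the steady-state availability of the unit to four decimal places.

0.9885

A(M1) = MTBF/(MTBF+MTTR) = 6535/(6535+76.1) = 0.9885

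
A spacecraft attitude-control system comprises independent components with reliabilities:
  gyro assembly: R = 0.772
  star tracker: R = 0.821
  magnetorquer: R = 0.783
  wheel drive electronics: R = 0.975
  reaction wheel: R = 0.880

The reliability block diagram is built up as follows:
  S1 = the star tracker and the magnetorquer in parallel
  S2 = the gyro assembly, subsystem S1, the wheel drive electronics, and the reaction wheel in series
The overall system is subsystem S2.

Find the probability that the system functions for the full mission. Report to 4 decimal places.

Parallel (star tracker and magnetorquer): 1 − (1 − 0.821000)(1 − 0.783000) = 0.961157
Series (gyro assembly, [0.961157], wheel drive electronics, and reaction wheel): 0.772000 × 0.961157 × 0.975000 × 0.880000 = 0.6366

0.6366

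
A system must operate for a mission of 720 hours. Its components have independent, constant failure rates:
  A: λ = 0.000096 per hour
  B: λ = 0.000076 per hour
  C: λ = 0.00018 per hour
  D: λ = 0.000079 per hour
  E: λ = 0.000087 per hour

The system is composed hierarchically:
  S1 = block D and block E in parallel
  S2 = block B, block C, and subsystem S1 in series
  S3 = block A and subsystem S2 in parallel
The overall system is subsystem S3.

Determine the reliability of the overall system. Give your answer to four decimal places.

R(A) = exp(−0.000096 × 720) = 0.933215
R(B) = exp(−0.000076 × 720) = 0.946750
R(C) = exp(−0.00018 × 720) = 0.878447
R(D) = exp(−0.000079 × 720) = 0.944707
R(E) = exp(−0.000087 × 720) = 0.939282
Parallel (D and E): 1 − (1 − 0.944707)(1 − 0.939282) = 0.996643
Series (B, C, and [0.996643]): 0.946750 × 0.878447 × 0.996643 = 0.828878
Parallel (A and [0.828878]): 1 − (1 − 0.933215)(1 − 0.828878) = 0.9886

0.9886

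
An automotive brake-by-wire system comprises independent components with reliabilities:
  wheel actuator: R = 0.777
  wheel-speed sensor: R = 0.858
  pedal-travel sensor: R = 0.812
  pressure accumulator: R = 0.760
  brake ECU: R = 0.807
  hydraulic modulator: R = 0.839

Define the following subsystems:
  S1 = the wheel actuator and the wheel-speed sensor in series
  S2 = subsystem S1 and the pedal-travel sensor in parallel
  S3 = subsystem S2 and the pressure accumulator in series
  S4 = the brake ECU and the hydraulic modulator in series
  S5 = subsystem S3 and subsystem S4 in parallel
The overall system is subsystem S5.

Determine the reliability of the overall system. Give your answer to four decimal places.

0.9071

Series (wheel actuator and wheel-speed sensor): 0.777000 × 0.858000 = 0.666666
Parallel ([0.666666] and pedal-travel sensor): 1 − (1 − 0.666666)(1 − 0.812000) = 0.937333
Series ([0.937333] and pressure accumulator): 0.937333 × 0.760000 = 0.712373
Series (brake ECU and hydraulic modulator): 0.807000 × 0.839000 = 0.677073
Parallel ([0.712373] and [0.677073]): 1 − (1 − 0.712373)(1 − 0.677073) = 0.9071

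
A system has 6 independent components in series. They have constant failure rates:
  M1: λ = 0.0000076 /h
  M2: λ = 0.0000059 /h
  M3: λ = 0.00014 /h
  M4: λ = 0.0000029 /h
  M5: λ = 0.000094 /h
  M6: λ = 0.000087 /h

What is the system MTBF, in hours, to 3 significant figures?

2960

Series of exponential components: λ_sys = Σ λ_i
λ_sys = 0.0000076 + 0.0000059 + 0.00014 + 0.0000029 + 0.000094 + 0.000087 = 3.3740e-04 /h
MTBF = 1 / λ_sys = 2960 h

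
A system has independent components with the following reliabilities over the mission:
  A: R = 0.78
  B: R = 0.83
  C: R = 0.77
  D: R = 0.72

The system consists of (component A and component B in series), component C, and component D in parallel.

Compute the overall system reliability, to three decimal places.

Series (A and B): 0.78000 × 0.83000 = 0.64740
Parallel ([0.64740], C, and D): 1 − (1 − 0.64740)(1 − 0.77000)(1 − 0.72000) = 0.977

0.977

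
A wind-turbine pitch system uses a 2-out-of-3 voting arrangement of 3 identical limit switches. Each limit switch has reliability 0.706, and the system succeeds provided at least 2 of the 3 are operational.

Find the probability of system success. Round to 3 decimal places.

R = Σ_{i=2}^{3} C(3,i) p^i (1−p)^{3−i} with p = 0.706
C(3,2)·0.706^2·0.294^1 = 0.43962
C(3,3)·0.706^3·0.294^0 = 0.35190
Sum = 0.792

0.792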